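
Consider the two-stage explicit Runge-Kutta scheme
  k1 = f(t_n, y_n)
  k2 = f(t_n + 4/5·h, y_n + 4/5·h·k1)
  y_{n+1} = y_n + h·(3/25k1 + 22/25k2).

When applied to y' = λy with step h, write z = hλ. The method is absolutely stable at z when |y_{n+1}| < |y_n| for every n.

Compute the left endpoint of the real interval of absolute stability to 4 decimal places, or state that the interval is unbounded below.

z* = -1.4205.

Set f=λy, z=hλ:
  k1=λy_n ⇒ h·k1=z·y_n;  k2=λ(1+4/5z)y_n ⇒ h·k2=z(1+4/5z)y_n
  y_{n+1}/y_n = 1 + 3/25z + 22/25z(1+4/5z) = 1 + z + 88/125z²
  so R(z) = 1 + z + 88/125z².

Boundary: |R(x)|=1, x<0.
x=-0.36: |R|=0.7312
R=1: x+88/125x²=0 ⇒ x=−125/88=-1.4205; min R=1−1/(4·88/125)=0.6449>−1
Confirm numerically:
  x=-1.350: |R|=0.93304 <1
  x=-1.296: |R|=0.88645 <1
  x=-1.284: |R|=0.87665 <1
  x=-0.775: |R|=0.64784 <1
  x=-1.940: |R|=1.70957 >1
  x=-1.921: |R|=1.67693 >1
  x=-1.501: |R|=1.08511 >1
So |R|<1 on (-1.4205, 0).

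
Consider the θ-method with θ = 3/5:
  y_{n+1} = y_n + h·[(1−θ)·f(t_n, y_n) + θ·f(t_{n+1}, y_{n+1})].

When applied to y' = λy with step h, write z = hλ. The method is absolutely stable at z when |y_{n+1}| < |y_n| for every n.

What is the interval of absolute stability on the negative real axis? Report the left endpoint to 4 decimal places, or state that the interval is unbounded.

With y'=λy (z=hλ):
  y_{n+1} = y_n + z·[2/5·y_n + 3/5·y_{n+1}] ⇒ (1 − 3/5z)y_{n+1} = (1 + 2/5z)y_n
  so R(z) = (1 + 2/5z)/(1 − 3/5z).

Need |R(x)|<1, x<0.
x=-0.34: |R|=0.7176
x=-2: |R|=0.0909
x=-10: |R|=0.4286
x=-100: |R|=0.6393
θ=3/5≥1/2 ⇒ |1+2/5x|<|1−3/5x| ∀x<0 ⇒ unbounded interval.

interval (−∞, 0).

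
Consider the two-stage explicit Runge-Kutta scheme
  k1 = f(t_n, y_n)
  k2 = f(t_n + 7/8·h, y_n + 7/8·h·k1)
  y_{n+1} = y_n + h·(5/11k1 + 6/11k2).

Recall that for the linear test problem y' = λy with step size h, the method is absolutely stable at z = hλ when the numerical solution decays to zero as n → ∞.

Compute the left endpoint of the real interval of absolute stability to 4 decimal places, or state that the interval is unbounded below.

z* = -2.0952.

Set f=λy, z=hλ:
  k1=λy_n ⇒ h·k1=z·y_n;  k2=λ(1+7/8z)y_n ⇒ h·k2=z(1+7/8z)y_n
  y_{n+1}/y_n = 1 + 5/11z + 6/11z(1+7/8z) = 1 + z + 21/44z²
  Hence R(z) = 1 + z + 21/44z².

Find x<0 with |R(x)|<1.
x=-1.34: |R|=0.5170
R=1: x+21/44x²=0 ⇒ x=−44/21=-2.0952; min R=1−1/(4·21/44)=0.4762>−1
Confirm numerically:
  x=-1.892: |R|=0.81648 <1
  x=-1.889: |R|=0.81406 <1
  x=-1.314: |R|=0.51006 <1
  x=-0.937: |R|=0.48203 <1
  x=-2.423: |R|=1.37903 >1
  x=-2.407: |R|=1.35815 >1
  x=-2.245: |R|=1.16047 >1
Stable set (-2.0952, 0).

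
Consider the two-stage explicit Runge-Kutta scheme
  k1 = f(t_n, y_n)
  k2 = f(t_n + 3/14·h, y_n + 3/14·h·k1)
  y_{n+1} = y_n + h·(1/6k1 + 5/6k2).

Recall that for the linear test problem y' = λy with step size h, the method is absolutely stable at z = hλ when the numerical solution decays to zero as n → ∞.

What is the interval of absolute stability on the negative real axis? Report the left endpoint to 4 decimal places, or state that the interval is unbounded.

Test eqn y'=λy, z=hλ:
  k1=λy_n ⇒ h·k1=z·y_n;  k2=λ(1+3/14z)y_n ⇒ h·k2=z(1+3/14z)y_n
  y_{n+1}/y_n = 1 + 1/6z + 5/6z(1+3/14z) = 1 + z + 5/28z²
  R(z) = 1 + z + 5/28z².

Need |R(x)|<1, x<0.
x=-1.33: |R|=0.0141
R=1: x+5/28x²=0 ⇒ x=−28/5=-5.6000; min R=1−1/(4·5/28)=-0.4000>−1
Confirm numerically:
  x=-5.065: |R|=0.51611 <1
  x=-4.880: |R|=0.37257 <1
  x=-2.563: |R|=0.38997 <1
  x=-2.331: |R|=0.36072 <1
  x=-5.874: |R|=1.28741 >1
  x=-5.621: |R|=1.02108 >1
Stable set (-5.6000, 0).

z∈(-5.6000,0).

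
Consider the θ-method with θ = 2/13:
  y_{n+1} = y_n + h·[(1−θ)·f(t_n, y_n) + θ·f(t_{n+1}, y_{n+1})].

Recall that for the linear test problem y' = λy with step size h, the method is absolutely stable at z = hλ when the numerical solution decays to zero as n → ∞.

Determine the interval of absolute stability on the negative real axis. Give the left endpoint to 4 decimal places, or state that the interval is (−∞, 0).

Test eqn y'=λy, z=hλ:
  y_{n+1} = y_n + z·[11/13·y_n + 2/13·y_{n+1}] ⇒ (1 − 2/13z)y_{n+1} = (1 + 11/13z)y_n
  so R(z) = (1 + 11/13z)/(1 − 2/13z).

Need |R(x)|<1, x<0.
x=-1.03: |R|=0.1109
R=−1: 1+11/13x = −1+2/13x ⇒ -9/13x=2 ⇒ x=2/(-9/13)=-2.8889
Confirm numerically:
  x=-2.362: |R|=0.73245 <1
  x=-2.264: |R|=0.67914 <1
  x=-1.192: |R|=0.00728 <1
  x=-1.164: |R|=0.01279 <1
  x=-3.121: |R|=1.10856 >1
  x=-3.032: |R|=1.06756 >1
Interval (-2.8889, 0).

(-2.8889, 0).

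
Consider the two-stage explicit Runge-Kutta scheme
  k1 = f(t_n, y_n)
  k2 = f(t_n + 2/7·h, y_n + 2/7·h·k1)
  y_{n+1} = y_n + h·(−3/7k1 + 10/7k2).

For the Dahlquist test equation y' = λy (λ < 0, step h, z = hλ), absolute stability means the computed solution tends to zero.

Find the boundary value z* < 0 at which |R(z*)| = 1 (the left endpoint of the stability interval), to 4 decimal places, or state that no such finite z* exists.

Set f=λy, z=hλ:
  k1=λy_n ⇒ h·k1=z·y_n;  k2=λ(1+2/7z)y_n ⇒ h·k2=z(1+2/7z)y_n
  y_{n+1}/y_n = 1 − 3/7z + 10/7z(1+2/7z) = 1 + z + 20/49z²
  R(z) = 1 + z + 20/49z².

Solve |R(x)|<1 on ℝ⁻.
x=-1.68: |R|=0.4720
R=1: x+20/49x²=0 ⇒ x=−49/20=-2.4500; min R=1−1/(4·20/49)=0.3875>−1
Confirm numerically:
  x=-2.421: |R|=0.97134 <1
  x=-1.127: |R|=0.39142 <1
  x=-1.126: |R|=0.39150 <1
  x=-2.839: |R|=1.45076 >1
  x=-2.767: |R|=1.35802 >1
Interval (-2.4500, 0).

left endpoint -2.4500.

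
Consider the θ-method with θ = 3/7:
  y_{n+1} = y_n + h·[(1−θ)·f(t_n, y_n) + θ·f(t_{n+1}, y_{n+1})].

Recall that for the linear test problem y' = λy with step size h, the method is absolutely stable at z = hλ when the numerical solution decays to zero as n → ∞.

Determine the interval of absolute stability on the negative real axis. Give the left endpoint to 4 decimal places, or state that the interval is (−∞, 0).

With y'=λy (z=hλ):
  y_{n+1} = y_n + z·[4/7·y_n + 3/7·y_{n+1}] ⇒ (1 − 3/7z)y_{n+1} = (1 + 4/7z)y_n
  Hence R(z) = (1 + 4/7z)/(1 − 3/7z).

Find x<0 with |R(x)|<1.
x=-1.48: |R|=0.0944
R=−1: 1+4/7x = −1+3/7x ⇒ -1/7x=2 ⇒ x=2/(-1/7)=-14.0000
Confirm numerically:
  x=-11.569: |R|=0.94171 <1
  x=-11.238: |R|=0.93216 <1
  x=-10.969: |R|=0.92405 <1
  x=-10.863: |R|=0.92076 <1
  x=-14.390: |R|=1.00777 >1
  x=-14.184: |R|=1.00371 >1
  x=-14.124: |R|=1.00251 >1
Interval (-14.0000, 0).

(-14.0000, 0).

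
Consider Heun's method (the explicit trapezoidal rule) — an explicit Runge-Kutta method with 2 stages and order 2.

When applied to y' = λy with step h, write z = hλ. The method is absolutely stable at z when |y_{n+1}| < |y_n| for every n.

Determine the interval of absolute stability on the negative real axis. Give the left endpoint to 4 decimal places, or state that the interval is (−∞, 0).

Test eqn y'=λy, z=hλ:
  order 2, 2-stage ⇒ R(z)=1+z+z^2/2
  (e.g. R(-0.44)=0.65680, |R|=0.65680)

Boundary: |R(x)|=1, x<0.
x=-0.44: |R|=0.6568
|R(-1.79)|=0.8121 |R(-1.59)|=0.6741 |R(-0.72)|=0.5392
Bisect:
  x_lo=-2.3105 |R|=1.3587  x_hi=-0.3605 |R|=0.7045
  mid=-1.33548 |R|=0.55627 →hi
  mid=-1.82299 |R|=0.83865 →hi
  mid=-2.06674 |R|=1.06897 →lo
  mid=-1.94486 |R|=0.94638 →hi
  mid=-2.00580 |R|=1.00582 →lo
  mid=-1.97533 |R|=0.97564 →hi
  mid=-1.99057 |R|=0.99061 →hi
  mid=-1.99819 |R|=0.99819 →hi
  mid=-2.00199 |R|=1.00200 →lo
  ...
  [-2.00009,-1.99997] ⇒ x*=-2.0000
Interval (-2.0000, 0).

z∈(-2.0000,0).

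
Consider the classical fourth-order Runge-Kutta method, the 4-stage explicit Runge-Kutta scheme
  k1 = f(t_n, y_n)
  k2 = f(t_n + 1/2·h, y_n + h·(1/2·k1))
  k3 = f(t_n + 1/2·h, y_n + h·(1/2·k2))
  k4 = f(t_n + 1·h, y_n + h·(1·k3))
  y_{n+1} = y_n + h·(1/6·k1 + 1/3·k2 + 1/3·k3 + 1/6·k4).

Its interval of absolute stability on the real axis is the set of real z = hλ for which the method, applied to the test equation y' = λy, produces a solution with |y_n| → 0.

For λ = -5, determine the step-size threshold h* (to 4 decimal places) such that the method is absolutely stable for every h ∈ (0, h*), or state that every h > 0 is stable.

(-2.7853,0); λ=-5 ⇒ h* = 0.5571.

On y'=λy, z=hλ:
  order 4, 4-stage ⇒ R(z)=1+z+z^2/2+z^3/6+z^4/24
  (e.g. R(-0.41)=0.66374, |R|=0.66374)

Boundary: |R(x)|=1, x<0.
x=-0.41: |R|=0.6637
|R(-1.61)|=0.2705 |R(-1.43)|=0.2793 |R(-1.2)|=0.3184
Bisect:
  x_lo=-3.5961 |R|=3.0873  x_hi=-0.3574 |R|=0.6996
  mid=-1.97675 |R|=0.32585 →hi
  mid=-2.78644 |R|=1.00173 →lo
  mid=-2.38159 |R|=0.54348 →hi
  mid=-2.58401 |R|=0.73659 →hi
  mid=-2.68523 |R|=0.85932 →hi
  mid=-2.73583 |R|=0.92795 →hi
  mid=-2.76113 |R|=0.96418 →hi
  ...
  [-2.78545,-2.78525] ⇒ x*=-2.7853
Interval (-2.7853, 0).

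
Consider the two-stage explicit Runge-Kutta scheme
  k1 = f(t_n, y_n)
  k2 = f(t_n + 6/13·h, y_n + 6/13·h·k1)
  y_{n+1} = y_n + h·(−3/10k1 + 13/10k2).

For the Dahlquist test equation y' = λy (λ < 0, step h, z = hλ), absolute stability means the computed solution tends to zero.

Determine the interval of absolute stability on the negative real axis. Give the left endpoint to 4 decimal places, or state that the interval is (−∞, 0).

Test eqn y'=λy, z=hλ:
  k1=λy_n ⇒ h·k1=z·y_n;  k2=λ(1+6/13z)y_n ⇒ h·k2=z(1+6/13z)y_n
  y_{n+1}/y_n = 1 − 3/10z + 13/10z(1+6/13z) = 1 + z + 3/5z²
  so R(z) = 1 + z + 3/5z².

Solve |R(x)|<1 on ℝ⁻.
x=-0.41: |R|=0.6909
R=1: x+3/5x²=0 ⇒ x=−5/3=-1.6667; min R=1−1/(4·3/5)=0.5833>−1
Confirm numerically:
  x=-1.562: |R|=0.90191 <1
  x=-1.504: |R|=0.85321 <1
  x=-1.446: |R|=0.80855 <1
  x=-1.065: |R|=0.61553 <1
  x=-2.036: |R|=1.45118 >1
  x=-2.004: |R|=1.40561 >1
  x=-1.896: |R|=1.26089 >1
Stable set (-1.6667, 0).

(-1.6667, 0).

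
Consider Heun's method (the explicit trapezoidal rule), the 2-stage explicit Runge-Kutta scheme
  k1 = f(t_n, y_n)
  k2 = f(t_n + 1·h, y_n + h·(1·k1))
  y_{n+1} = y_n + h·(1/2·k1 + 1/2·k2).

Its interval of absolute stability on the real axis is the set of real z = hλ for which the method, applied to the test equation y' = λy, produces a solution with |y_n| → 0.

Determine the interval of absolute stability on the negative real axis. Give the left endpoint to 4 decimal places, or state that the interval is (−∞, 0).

z∈(-2.0000,0).

With y'=λy (z=hλ):
  order 2, 2-stage ⇒ R(z)=1+z+z^2/2
  (e.g. R(-0.42)=0.66820, |R|=0.66820)

Solve |R(x)|<1 on ℝ⁻.
x=-0.42: |R|=0.6682
|R(-2.18)|=1.1962 |R(-1.82)|=0.8362 |R(-1.79)|=0.8121
Bisect:
  x_lo=-2.8458 |R|=2.2035  x_hi=-0.1354 |R|=0.8737
  mid=-1.49062 |R|=0.62036 →hi
  mid=-2.16821 |R|=1.18236 →lo
  mid=-1.82942 |R|=0.84397 →hi
  mid=-1.99882 |R|=0.99882 →hi
  mid=-2.08351 |R|=1.08700 →lo
  mid=-2.04117 |R|=1.04201 →lo
  mid=-2.01999 |R|=1.02019 →lo
  mid=-2.00940 |R|=1.00945 →lo
  mid=-2.00411 |R|=1.00412 →lo
  ...
  [-2.00014,-1.99997] ⇒ x*=-2.0000
Stable set (-2.0000, 0).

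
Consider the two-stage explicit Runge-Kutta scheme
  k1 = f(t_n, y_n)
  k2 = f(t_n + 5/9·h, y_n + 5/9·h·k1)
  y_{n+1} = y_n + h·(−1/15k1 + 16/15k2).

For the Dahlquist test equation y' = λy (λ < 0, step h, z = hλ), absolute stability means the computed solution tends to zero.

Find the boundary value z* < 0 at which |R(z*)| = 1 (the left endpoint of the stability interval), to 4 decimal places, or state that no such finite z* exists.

z* = -1.6875.

Set f=λy, z=hλ:
  k1=λy_n ⇒ h·k1=z·y_n;  k2=λ(1+5/9z)y_n ⇒ h·k2=z(1+5/9z)y_n
  y_{n+1}/y_n = 1 − 1/15z + 16/15z(1+5/9z) = 1 + z + 16/27z²
  Hence R(z) = 1 + z + 16/27z².

Solve |R(x)|<1 on ℝ⁻.
x=-0.55: |R|=0.6293
R=1: x+16/27x²=0 ⇒ x=−27/16=-1.6875; min R=1−1/(4·16/27)=0.5781>−1
Confirm numerically:
  x=-1.267: |R|=0.68428 <1
  x=-1.211: |R|=0.65805 <1
  x=-0.744: |R|=0.58402 <1
  x=-2.109: |R|=1.52678 >1
  x=-1.765: |R|=1.08106 >1
So |R|<1 on (-1.6875, 0).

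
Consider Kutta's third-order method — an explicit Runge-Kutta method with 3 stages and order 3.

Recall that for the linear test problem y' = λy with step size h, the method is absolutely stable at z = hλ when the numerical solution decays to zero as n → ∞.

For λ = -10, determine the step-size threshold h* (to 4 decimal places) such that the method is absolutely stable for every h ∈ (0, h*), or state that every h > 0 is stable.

On y'=λy, z=hλ:
  order 3, 3-stage ⇒ R(z)=1+z+z^2/2+z^3/6
  (e.g. R(-1.75)=-0.11198, |R|=0.11198)

Need |R(x)|<1, x<0.
x=-1.75: |R|=0.1120
|R(-2.54)|=1.0454 |R(-2)|=0.3333 |R(-1.45)|=0.0931
Bisect:
  x_lo=-2.8513 |R|=1.6498  x_hi=-0.1093 |R|=0.8965
  mid=-1.48030 |R|=0.07472 →hi
  mid=-2.16580 |R|=0.51364 →hi
  mid=-2.50855 |R|=0.99311 →hi
  mid=-2.67992 |R|=1.29679 →lo
  mid=-2.59424 |R|=1.13910 →lo
  mid=-2.55139 |R|=1.06468 →lo
  mid=-2.52997 |R|=1.02855 →lo
  mid=-2.51926 |R|=1.01074 →lo
  ...
  [-2.51290,-2.51273] ⇒ x*=-2.5127
Stable set (-2.5127, 0).

(-2.5127,0); λ=-10 ⇒ h* = 0.2513.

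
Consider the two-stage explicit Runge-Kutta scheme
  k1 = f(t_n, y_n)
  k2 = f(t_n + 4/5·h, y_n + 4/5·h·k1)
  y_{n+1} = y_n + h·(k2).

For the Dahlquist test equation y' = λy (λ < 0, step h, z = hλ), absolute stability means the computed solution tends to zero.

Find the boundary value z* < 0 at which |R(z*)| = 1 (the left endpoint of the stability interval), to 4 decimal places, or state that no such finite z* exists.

z* = -1.2500.

Set f=λy, z=hλ:
  k1=λy_n ⇒ h·k1=z·y_n;  k2=λ(1+4/5z)y_n ⇒ h·k2=z(1+4/5z)y_n
  y_{n+1}/y_n = 1 + z(1+4/5z) = 1 + z + 4/5z²
  so R(z) = 1 + z + 4/5z².

Boundary: |R(x)|=1, x<0.
x=-0.64: |R|=0.6877
R=1: x+4/5x²=0 ⇒ x=−5/4=-1.2500; min R=1−1/(4·4/5)=0.6875>−1
Confirm numerically:
  x=-1.167: |R|=0.92251 <1
  x=-0.769: |R|=0.70409 <1
  x=-0.503: |R|=0.69941 <1
  x=-1.372: |R|=1.13391 >1
  x=-1.270: |R|=1.02032 >1
Interval (-1.2500, 0).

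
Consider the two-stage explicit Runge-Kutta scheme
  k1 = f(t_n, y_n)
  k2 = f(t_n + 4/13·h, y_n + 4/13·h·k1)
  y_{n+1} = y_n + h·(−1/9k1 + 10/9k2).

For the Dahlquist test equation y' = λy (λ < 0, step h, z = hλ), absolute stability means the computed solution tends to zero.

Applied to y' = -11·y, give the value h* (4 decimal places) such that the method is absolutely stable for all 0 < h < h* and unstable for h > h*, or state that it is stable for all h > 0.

(-2.9250,0); λ=-11 ⇒ h* = (117/40)/11 = 0.2659.

Test eqn y'=λy, z=hλ:
  k1=λy_n ⇒ h·k1=z·y_n;  k2=λ(1+4/13z)y_n ⇒ h·k2=z(1+4/13z)y_n
  y_{n+1}/y_n = 1 − 1/9z + 10/9z(1+4/13z) = 1 + z + 40/117z²
  Hence R(z) = 1 + z + 40/117z².

Need |R(x)|<1, x<0.
x=-0.38: |R|=0.6694
R=1: x+40/117x²=0 ⇒ x=−117/40=-2.9250; min R=1−1/(4·40/117)=0.2687>−1
Confirm numerically:
  x=-2.023: |R|=0.37616 <1
  x=-1.844: |R|=0.31851 <1
  x=-1.638: |R|=0.27928 <1
  x=-1.582: |R|=0.27363 <1
  x=-3.044: |R|=1.12384 >1
  x=-3.014: |R|=1.09171 >1
Stable set (-2.9250, 0).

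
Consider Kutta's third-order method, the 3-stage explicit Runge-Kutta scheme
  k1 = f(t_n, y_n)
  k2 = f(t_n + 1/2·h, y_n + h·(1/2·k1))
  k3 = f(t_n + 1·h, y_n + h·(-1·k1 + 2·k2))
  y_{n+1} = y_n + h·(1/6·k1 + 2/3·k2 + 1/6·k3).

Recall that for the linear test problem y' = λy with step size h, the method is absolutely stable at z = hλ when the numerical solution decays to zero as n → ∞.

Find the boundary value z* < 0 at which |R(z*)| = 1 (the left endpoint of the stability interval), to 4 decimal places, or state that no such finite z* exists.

z* = -2.5127.

Test eqn y'=λy, z=hλ:
  order 3, 3-stage ⇒ R(z)=1+z+z^2/2+z^3/6
  (e.g. R(-0.66)=0.50988, |R|=0.50988)

Need |R(x)|<1, x<0.
x=-0.66: |R|=0.5099
|R(-1.45)|=0.0931 |R(-1.27)|=0.1951 |R(-1.14)|=0.2629
Bisect:
  x_lo=-3.0235 |R|=2.0593  x_hi=-0.1390 |R|=0.8702
  mid=-1.58127 |R|=0.00997 →hi
  mid=-2.30238 |R|=0.68604 →hi
  mid=-2.66294 |R|=1.26458 →lo
  mid=-2.48266 |R|=0.95122 →hi
  mid=-2.57280 |R|=1.10151 →lo
  mid=-2.52773 |R|=1.02481 →lo
  mid=-2.50520 |R|=0.98763 →hi
  mid=-2.51647 |R|=1.00613 →lo
  mid=-2.51083 |R|=0.99686 →hi
  mid=-2.51365 |R|=1.00149 →lo
  ...
  [-2.51277,-2.51259] ⇒ x*=-2.5127
Interval (-2.5127, 0).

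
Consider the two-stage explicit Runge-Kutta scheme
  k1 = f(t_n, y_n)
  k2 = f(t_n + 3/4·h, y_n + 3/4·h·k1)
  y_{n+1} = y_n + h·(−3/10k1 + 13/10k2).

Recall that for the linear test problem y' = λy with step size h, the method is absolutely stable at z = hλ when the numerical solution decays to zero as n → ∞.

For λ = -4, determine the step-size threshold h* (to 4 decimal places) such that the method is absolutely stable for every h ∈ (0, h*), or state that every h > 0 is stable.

(-1.0256,0); λ=-4 ⇒ h* = (40/39)/4 = 0.2564.

Set f=λy, z=hλ:
  k1=λy_n ⇒ h·k1=z·y_n;  k2=λ(1+3/4z)y_n ⇒ h·k2=z(1+3/4z)y_n
  y_{n+1}/y_n = 1 − 3/10z + 13/10z(1+3/4z) = 1 + z + 39/40z²
  ⇒ R(z) = 1 + z + 39/40z².

Need |R(x)|<1, x<0.
x=-1.14: |R|=1.1271
R=1: x+39/40x²=0 ⇒ x=−40/39=-1.0256; min R=1−1/(4·39/40)=0.7436>−1
Confirm numerically:
  x=-0.787: |R|=0.81688 <1
  x=-0.650: |R|=0.76194 <1
  x=-0.623: |R|=0.75543 <1
  x=-1.612: |R|=1.92158 >1
  x=-1.353: |R|=1.43184 >1
Stable set (-1.0256, 0).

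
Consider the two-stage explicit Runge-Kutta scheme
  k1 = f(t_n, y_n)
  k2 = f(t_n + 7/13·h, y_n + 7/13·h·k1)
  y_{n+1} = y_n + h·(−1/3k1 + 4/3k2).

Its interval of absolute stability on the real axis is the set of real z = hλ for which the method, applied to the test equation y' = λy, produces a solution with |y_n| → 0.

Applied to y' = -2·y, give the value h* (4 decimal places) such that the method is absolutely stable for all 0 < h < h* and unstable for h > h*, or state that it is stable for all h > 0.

(-1.3929,0); λ=-2 ⇒ h* = (39/28)/2 = 0.6964.

With y'=λy (z=hλ):
  k1=λy_n ⇒ h·k1=z·y_n;  k2=λ(1+7/13z)y_n ⇒ h·k2=z(1+7/13z)y_n
  y_{n+1}/y_n = 1 − 1/3z + 4/3z(1+7/13z) = 1 + z + 28/39z²
  Hence R(z) = 1 + z + 28/39z².

Solve |R(x)|<1 on ℝ⁻.
x=-1.55: |R|=1.1749
R=1: x+28/39x²=0 ⇒ x=−39/28=-1.3929; min R=1−1/(4·28/39)=0.6518>−1
Confirm numerically:
  x=-1.021: |R|=0.72742 <1
  x=-0.980: |R|=0.70952 <1
  x=-0.870: |R|=0.67342 <1
  x=-0.570: |R|=0.66326 <1
  x=-1.959: |R|=1.79626 >1
  x=-1.688: |R|=1.35768 >1
  x=-1.419: |R|=1.02663 >1
Stable set (-1.3929, 0).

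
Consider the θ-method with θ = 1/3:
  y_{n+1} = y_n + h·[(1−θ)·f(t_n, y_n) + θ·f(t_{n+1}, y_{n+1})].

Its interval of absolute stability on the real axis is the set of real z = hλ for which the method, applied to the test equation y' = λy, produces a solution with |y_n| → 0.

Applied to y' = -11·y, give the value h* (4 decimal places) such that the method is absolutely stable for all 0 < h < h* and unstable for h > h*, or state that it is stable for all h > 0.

With y'=λy (z=hλ):
  y_{n+1} = y_n + z·[2/3·y_n + 1/3·y_{n+1}] ⇒ (1 − 1/3z)y_{n+1} = (1 + 2/3z)y_n
  so R(z) = (1 + 2/3z)/(1 − 1/3z).

Boundary: |R(x)|=1, x<0.
x=-0.68: |R|=0.4457
R=−1: 1+2/3x = −1+1/3x ⇒ -1/3x=2 ⇒ x=2/(-1/3)=-6.0000
Confirm numerically:
  x=-5.538: |R|=0.94589 <1
  x=-5.183: |R|=0.90016 <1
  x=-4.133: |R|=0.73826 <1
  x=-3.340: |R|=0.58044 <1
  x=-6.571: |R|=1.05966 >1
  x=-6.174: |R|=1.01897 >1
Stable set (-6.0000, 0).

(-6.0000,0); λ=-11 ⇒ h* = (6)/11 = 0.5455.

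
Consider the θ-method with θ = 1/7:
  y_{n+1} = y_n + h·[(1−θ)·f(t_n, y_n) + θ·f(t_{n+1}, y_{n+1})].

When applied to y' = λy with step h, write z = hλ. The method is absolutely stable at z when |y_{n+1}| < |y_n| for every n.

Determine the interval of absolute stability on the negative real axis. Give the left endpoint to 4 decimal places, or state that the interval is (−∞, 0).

On y'=λy, z=hλ:
  y_{n+1} = y_n + z·[6/7·y_n + 1/7·y_{n+1}] ⇒ (1 − 1/7z)y_{n+1} = (1 + 6/7z)y_n
  so R(z) = (1 + 6/7z)/(1 − 1/7z).

Need |R(x)|<1, x<0.
x=-1.46: |R|=0.2080
R=−1: 1+6/7x = −1+1/7x ⇒ -5/7x=2 ⇒ x=2/(-5/7)=-2.8000
Confirm numerically:
  x=-2.385: |R|=0.77890 <1
  x=-2.362: |R|=0.76608 <1
  x=-2.206: |R|=0.67738 <1
  x=-1.259: |R|=0.06708 <1
  x=-3.323: |R|=1.25332 >1
  x=-3.007: |R|=1.10343 >1
Interval (-2.8000, 0).

(-2.8000, 0).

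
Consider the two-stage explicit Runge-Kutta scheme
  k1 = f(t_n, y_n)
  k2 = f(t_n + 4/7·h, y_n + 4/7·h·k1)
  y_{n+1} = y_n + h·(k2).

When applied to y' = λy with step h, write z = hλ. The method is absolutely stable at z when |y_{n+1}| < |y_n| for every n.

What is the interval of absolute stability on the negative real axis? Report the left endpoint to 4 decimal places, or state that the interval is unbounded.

Set f=λy, z=hλ:
  k1=λy_n ⇒ h·k1=z·y_n;  k2=λ(1+4/7z)y_n ⇒ h·k2=z(1+4/7z)y_n
  y_{n+1}/y_n = 1 + z(1+4/7z) = 1 + z + 4/7z²
  R(z) = 1 + z + 4/7z².

Find x<0 with |R(x)|<1.
x=-1.78: |R|=1.0305
R=1: x+4/7x²=0 ⇒ x=−7/4=-1.7500; min R=1−1/(4·4/7)=0.5625>−1
Confirm numerically:
  x=-1.372: |R|=0.70365 <1
  x=-1.170: |R|=0.61223 <1
  x=-1.030: |R|=0.57623 <1
  x=-1.990: |R|=1.27291 >1
  x=-1.872: |R|=1.13051 >1
Interval (-1.7500, 0).

(-1.7500, 0).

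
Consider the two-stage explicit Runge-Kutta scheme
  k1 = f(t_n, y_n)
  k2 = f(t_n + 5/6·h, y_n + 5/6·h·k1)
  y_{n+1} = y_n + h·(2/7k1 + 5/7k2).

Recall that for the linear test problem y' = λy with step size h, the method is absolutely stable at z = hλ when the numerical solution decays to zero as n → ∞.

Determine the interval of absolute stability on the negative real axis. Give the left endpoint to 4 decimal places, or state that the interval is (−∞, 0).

(-1.6800, 0).

Set f=λy, z=hλ:
  k1=λy_n ⇒ h·k1=z·y_n;  k2=λ(1+5/6z)y_n ⇒ h·k2=z(1+5/6z)y_n
  y_{n+1}/y_n = 1 + 2/7z + 5/7z(1+5/6z) = 1 + z + 25/42z²
  so R(z) = 1 + z + 25/42z².

Need |R(x)|<1, x<0.
x=-1.53: |R|=0.8634
R=1: x+25/42x²=0 ⇒ x=−42/25=-1.6800; min R=1−1/(4·25/42)=0.5800>−1
Confirm numerically:
  x=-1.450: |R|=0.80149 <1
  x=-1.338: |R|=0.72762 <1
  x=-0.972: |R|=0.59037 <1
  x=-0.964: |R|=0.58915 <1
  x=-2.117: |R|=1.55067 >1
  x=-2.014: |R|=1.40040 >1
  x=-1.707: |R|=1.02743 >1
Interval (-1.6800, 0).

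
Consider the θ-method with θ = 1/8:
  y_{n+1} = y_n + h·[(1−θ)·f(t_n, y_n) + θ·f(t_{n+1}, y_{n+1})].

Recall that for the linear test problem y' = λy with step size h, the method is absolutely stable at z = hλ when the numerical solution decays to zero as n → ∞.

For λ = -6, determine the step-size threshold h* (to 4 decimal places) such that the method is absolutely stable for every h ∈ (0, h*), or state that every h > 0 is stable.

With y'=λy (z=hλ):
  y_{n+1} = y_n + z·[7/8·y_n + 1/8·y_{n+1}] ⇒ (1 − 1/8z)y_{n+1} = (1 + 7/8z)y_n
  so R(z) = (1 + 7/8z)/(1 − 1/8z).

Need |R(x)|<1, x<0.
x=-0.56: |R|=0.4766
R=−1: 1+7/8x = −1+1/8x ⇒ -3/4x=2 ⇒ x=2/(-3/4)=-2.6667
Confirm numerically:
  x=-2.370: |R|=0.82835 <1
  x=-1.928: |R|=0.55359 <1
  x=-1.138: |R|=0.00372 <1
  x=-1.124: |R|=0.01447 <1
  x=-3.219: |R|=1.29539 >1
  x=-3.084: |R|=1.22591 >1
Interval (-2.6667, 0).

(-2.6667,0); λ=-6 ⇒ h* = (8/3)/6 = 0.4444.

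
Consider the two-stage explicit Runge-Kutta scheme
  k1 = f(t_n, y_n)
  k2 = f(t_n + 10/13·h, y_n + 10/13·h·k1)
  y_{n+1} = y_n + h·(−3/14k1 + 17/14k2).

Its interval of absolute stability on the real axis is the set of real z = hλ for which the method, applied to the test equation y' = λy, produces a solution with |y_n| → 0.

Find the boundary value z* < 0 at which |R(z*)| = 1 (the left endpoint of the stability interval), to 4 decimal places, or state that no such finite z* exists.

With y'=λy (z=hλ):
  k1=λy_n ⇒ h·k1=z·y_n;  k2=λ(1+10/13z)y_n ⇒ h·k2=z(1+10/13z)y_n
  y_{n+1}/y_n = 1 − 3/14z + 17/14z(1+10/13z) = 1 + z + 85/91z²
  so R(z) = 1 + z + 85/91z².

Need |R(x)|<1, x<0.
x=-0.9: |R|=0.8566
R=1: x+85/91x²=0 ⇒ x=−91/85=-1.0706; min R=1−1/(4·85/91)=0.7324>−1
Confirm numerically:
  x=-0.981: |R|=0.91791 <1
  x=-0.937: |R|=0.88308 <1
  x=-0.887: |R|=0.84789 <1
  x=-0.693: |R|=0.75558 <1
  x=-1.468: |R|=1.54493 >1
  x=-1.459: |R|=1.52933 >1
  x=-1.454: |R|=1.52072 >1
Stable set (-1.0706, 0).

left endpoint -1.0706.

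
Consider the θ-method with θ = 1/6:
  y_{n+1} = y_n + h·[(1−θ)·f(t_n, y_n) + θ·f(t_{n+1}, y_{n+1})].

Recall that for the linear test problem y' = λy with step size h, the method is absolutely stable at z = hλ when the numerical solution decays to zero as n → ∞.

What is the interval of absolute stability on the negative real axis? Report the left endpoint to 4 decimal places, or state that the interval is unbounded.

(-3.0000, 0).

On y'=λy, z=hλ:
  y_{n+1} = y_n + z·[5/6·y_n + 1/6·y_{n+1}] ⇒ (1 − 1/6z)y_{n+1} = (1 + 5/6z)y_n
  so R(z) = (1 + 5/6z)/(1 − 1/6z).

Find x<0 with |R(x)|<1.
x=-1.36: |R|=0.1087
R=−1: 1+5/6x = −1+1/6x ⇒ -2/3x=2 ⇒ x=2/(-2/3)=-3.0000
Confirm numerically:
  x=-2.899: |R|=0.95460 <1
  x=-2.298: |R|=0.66161 <1
  x=-1.236: |R|=0.02488 <1
  x=-3.561: |R|=1.23470 >1
  x=-3.415: |R|=1.17631 >1
  x=-3.322: |R|=1.13817 >1
So |R|<1 on (-3.0000, 0).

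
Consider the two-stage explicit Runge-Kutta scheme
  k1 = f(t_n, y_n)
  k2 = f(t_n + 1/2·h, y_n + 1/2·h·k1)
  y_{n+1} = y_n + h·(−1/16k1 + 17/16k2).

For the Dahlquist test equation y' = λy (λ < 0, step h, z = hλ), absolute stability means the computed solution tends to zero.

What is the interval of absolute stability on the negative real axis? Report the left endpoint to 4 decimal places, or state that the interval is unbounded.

z∈(-1.8824,0).

Set f=λy, z=hλ:
  k1=λy_n ⇒ h·k1=z·y_n;  k2=λ(1+1/2z)y_n ⇒ h·k2=z(1+1/2z)y_n
  y_{n+1}/y_n = 1 − 1/16z + 17/16z(1+1/2z) = 1 + z + 17/32z²
  so R(z) = 1 + z + 17/32z².

Find x<0 with |R(x)|<1.
x=-0.39: |R|=0.6908
R=1: x+17/32x²=0 ⇒ x=−32/17=-1.8824; min R=1−1/(4·17/32)=0.5294>−1
Confirm numerically:
  x=-1.515: |R|=0.70434 <1
  x=-1.015: |R|=0.53231 <1
  x=-0.823: |R|=0.53683 <1
  x=-2.450: |R|=1.73883 >1
  x=-2.433: |R|=1.71173 >1
  x=-2.287: |R|=1.49163 >1
Interval (-1.8824, 0).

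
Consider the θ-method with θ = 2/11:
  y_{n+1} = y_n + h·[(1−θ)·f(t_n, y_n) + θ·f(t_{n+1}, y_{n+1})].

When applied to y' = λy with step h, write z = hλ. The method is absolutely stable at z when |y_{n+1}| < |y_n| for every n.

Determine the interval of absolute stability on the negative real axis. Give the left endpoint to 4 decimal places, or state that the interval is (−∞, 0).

Set f=λy, z=hλ:
  y_{n+1} = y_n + z·[9/11·y_n + 2/11·y_{n+1}] ⇒ (1 − 2/11z)y_{n+1} = (1 + 9/11z)y_n
  Hence R(z) = (1 + 9/11z)/(1 − 2/11z).

Need |R(x)|<1, x<0.
x=-0.33: |R|=0.6887
R=−1: 1+9/11x = −1+2/11x ⇒ -7/11x=2 ⇒ x=2/(-7/11)=-3.1429
Confirm numerically:
  x=-2.604: |R|=0.76728 <1
  x=-2.176: |R|=0.55915 <1
  x=-1.646: |R|=0.26686 <1
  x=-1.297: |R|=0.04951 <1
  x=-3.508: |R|=1.14187 >1
  x=-3.371: |R|=1.09001 >1
  x=-3.331: |R|=1.07457 >1
Interval (-3.1429, 0).

z∈(-3.1429,0).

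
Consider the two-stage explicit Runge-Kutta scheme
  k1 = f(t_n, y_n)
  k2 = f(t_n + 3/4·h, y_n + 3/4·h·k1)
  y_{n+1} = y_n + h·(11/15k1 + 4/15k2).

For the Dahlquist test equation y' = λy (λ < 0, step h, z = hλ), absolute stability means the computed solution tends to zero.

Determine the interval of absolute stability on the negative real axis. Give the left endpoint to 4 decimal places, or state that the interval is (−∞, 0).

z∈(-5.0000,0).

With y'=λy (z=hλ):
  k1=λy_n ⇒ h·k1=z·y_n;  k2=λ(1+3/4z)y_n ⇒ h·k2=z(1+3/4z)y_n
  y_{n+1}/y_n = 1 + 11/15z + 4/15z(1+3/4z) = 1 + z + 1/5z²
  ⇒ R(z) = 1 + z + 1/5z².

Need |R(x)|<1, x<0.
x=-1.64: |R|=0.1021
R=1: x+1/5x²=0 ⇒ x=−5=-5.0000; min R=1−1/(4·1/5)=-0.2500>−1
Confirm numerically:
  x=-4.216: |R|=0.33893 <1
  x=-4.166: |R|=0.30511 <1
  x=-3.036: |R|=0.19254 <1
  x=-5.458: |R|=1.49995 >1
  x=-5.231: |R|=1.24167 >1
Interval (-5.0000, 0).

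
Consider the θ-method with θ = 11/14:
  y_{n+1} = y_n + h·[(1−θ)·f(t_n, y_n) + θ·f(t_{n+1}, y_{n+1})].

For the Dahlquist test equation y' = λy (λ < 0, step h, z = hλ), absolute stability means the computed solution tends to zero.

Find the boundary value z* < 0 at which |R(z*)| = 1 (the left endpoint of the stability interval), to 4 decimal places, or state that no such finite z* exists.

(−∞, 0) — no finite endpoint.

On y'=λy, z=hλ:
  y_{n+1} = y_n + z·[3/14·y_n + 11/14·y_{n+1}] ⇒ (1 − 11/14z)y_{n+1} = (1 + 3/14z)y_n
  ⇒ R(z) = (1 + 3/14z)/(1 − 11/14z).

Need |R(x)|<1, x<0.
x=-1.46: |R|=0.3200
x=-2: |R|=0.2222
x=-10: |R|=0.1290
x=-100: |R|=0.2567
θ=11/14≥1/2 ⇒ |1+3/14x|<|1−11/14x| ∀x<0 ⇒ interval (−∞,0).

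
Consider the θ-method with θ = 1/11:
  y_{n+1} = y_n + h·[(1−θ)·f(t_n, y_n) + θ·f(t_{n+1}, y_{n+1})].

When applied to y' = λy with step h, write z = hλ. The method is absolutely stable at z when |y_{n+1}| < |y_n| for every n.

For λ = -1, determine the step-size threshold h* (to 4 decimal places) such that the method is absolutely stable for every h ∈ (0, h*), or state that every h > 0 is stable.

(-2.4444,0); λ=-1 ⇒ h* = (22/9)/1 = 2.4444.

Test eqn y'=λy, z=hλ:
  y_{n+1} = y_n + z·[10/11·y_n + 1/11·y_{n+1}] ⇒ (1 − 1/11z)y_{n+1} = (1 + 10/11z)y_n
  ⇒ R(z) = (1 + 10/11z)/(1 − 1/11z).

Solve |R(x)|<1 on ℝ⁻.
x=-1.6: |R|=0.3968
R=−1: 1+10/11x = −1+1/11x ⇒ -9/11x=2 ⇒ x=2/(-9/11)=-2.4444
Confirm numerically:
  x=-1.733: |R|=0.49713 <1
  x=-1.726: |R|=0.49191 <1
  x=-1.181: |R|=0.06650 <1
  x=-2.895: |R|=1.29183 >1
  x=-2.826: |R|=1.24837 >1
Interval (-2.4444, 0).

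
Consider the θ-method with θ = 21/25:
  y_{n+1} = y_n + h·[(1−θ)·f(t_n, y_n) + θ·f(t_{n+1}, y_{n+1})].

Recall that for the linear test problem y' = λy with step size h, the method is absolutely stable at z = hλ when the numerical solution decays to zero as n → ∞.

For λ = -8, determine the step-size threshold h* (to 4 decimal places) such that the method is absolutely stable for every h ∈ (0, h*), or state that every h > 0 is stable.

interval (−∞, 0). Any h>0 works for λ=-8.

With y'=λy (z=hλ):
  y_{n+1} = y_n + z·[4/25·y_n + 21/25·y_{n+1}] ⇒ (1 − 21/25z)y_{n+1} = (1 + 4/25z)y_n
  Hence R(z) = (1 + 4/25z)/(1 − 21/25z).

Need |R(x)|<1, x<0.
x=-0.49: |R|=0.6529
x=-2: |R|=0.2537
x=-10: |R|=0.0638
x=-100: |R|=0.1765
θ=21/25≥1/2 ⇒ |1+4/25x|<|1−21/25x| ∀x<0 ⇒ stable on all of ℝ⁻.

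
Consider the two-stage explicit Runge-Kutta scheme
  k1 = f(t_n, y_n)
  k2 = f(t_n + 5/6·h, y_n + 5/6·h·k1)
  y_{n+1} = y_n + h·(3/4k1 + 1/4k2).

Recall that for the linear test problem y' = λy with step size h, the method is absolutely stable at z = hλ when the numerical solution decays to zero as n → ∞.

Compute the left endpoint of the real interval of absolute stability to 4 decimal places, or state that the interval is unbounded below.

z* = -4.8000.

Set f=λy, z=hλ:
  k1=λy_n ⇒ h·k1=z·y_n;  k2=λ(1+5/6z)y_n ⇒ h·k2=z(1+5/6z)y_n
  y_{n+1}/y_n = 1 + 3/4z + 1/4z(1+5/6z) = 1 + z + 5/24z²
  R(z) = 1 + z + 5/24z².

Boundary: |R(x)|=1, x<0.
x=-1.56: |R|=0.0530
R=1: x+5/24x²=0 ⇒ x=−24/5=-4.8000; min R=1−1/(4·5/24)=-0.2000>−1
Confirm numerically:
  x=-2.862: |R|=0.15553 <1
  x=-2.270: |R|=0.19648 <1
  x=-1.989: |R|=0.16481 <1
  x=-5.139: |R|=1.36294 >1
  x=-5.030: |R|=1.24102 >1
  x=-4.967: |R|=1.17281 >1
So |R|<1 on (-4.8000, 0).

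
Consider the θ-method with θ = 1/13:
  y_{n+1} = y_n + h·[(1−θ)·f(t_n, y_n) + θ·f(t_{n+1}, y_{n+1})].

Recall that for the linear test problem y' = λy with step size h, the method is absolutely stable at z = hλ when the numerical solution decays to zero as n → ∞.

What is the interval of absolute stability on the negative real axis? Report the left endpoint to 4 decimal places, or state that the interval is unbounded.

(-2.3636, 0).

Test eqn y'=λy, z=hλ:
  y_{n+1} = y_n + z·[12/13·y_n + 1/13·y_{n+1}] ⇒ (1 − 1/13z)y_{n+1} = (1 + 12/13z)y_n
  Hence R(z) = (1 + 12/13z)/(1 − 1/13z).

Need |R(x)|<1, x<0.
x=-0.58: |R|=0.4448
R=−1: 1+12/13x = −1+1/13x ⇒ -11/13x=2 ⇒ x=2/(-11/13)=-2.3636
Confirm numerically:
  x=-2.004: |R|=0.73634 <1
  x=-1.937: |R|=0.68581 <1
  x=-1.537: |R|=0.37449 <1
  x=-1.003: |R|=0.06884 <1
  x=-2.948: |R|=1.40306 >1
  x=-2.761: |R|=1.27733 >1
  x=-2.556: |R|=1.13602 >1
So |R|<1 on (-2.3636, 0).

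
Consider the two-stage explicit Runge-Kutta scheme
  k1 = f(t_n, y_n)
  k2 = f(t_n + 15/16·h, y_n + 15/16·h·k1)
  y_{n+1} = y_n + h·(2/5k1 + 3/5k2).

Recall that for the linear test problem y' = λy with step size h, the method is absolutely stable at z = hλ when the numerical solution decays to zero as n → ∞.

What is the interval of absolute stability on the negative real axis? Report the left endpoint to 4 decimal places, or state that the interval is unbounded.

Set f=λy, z=hλ:
  k1=λy_n ⇒ h·k1=z·y_n;  k2=λ(1+15/16z)y_n ⇒ h·k2=z(1+15/16z)y_n
  y_{n+1}/y_n = 1 + 2/5z + 3/5z(1+15/16z) = 1 + z + 9/16z²
  so R(z) = 1 + z + 9/16z².

Boundary: |R(x)|=1, x<0.
x=-0.52: |R|=0.6321
R=1: x+9/16x²=0 ⇒ x=−16/9=-1.7778; min R=1−1/(4·9/16)=0.5556>−1
Confirm numerically:
  x=-1.749: |R|=0.97169 <1
  x=-1.415: |R|=0.71125 <1
  x=-1.189: |R|=0.60622 <1
  x=-0.811: |R|=0.55897 <1
  x=-2.185: |R|=1.50050 >1
  x=-2.161: |R|=1.46583 >1
  x=-2.063: |R|=1.33098 >1
Stable set (-1.7778, 0).

(-1.7778, 0).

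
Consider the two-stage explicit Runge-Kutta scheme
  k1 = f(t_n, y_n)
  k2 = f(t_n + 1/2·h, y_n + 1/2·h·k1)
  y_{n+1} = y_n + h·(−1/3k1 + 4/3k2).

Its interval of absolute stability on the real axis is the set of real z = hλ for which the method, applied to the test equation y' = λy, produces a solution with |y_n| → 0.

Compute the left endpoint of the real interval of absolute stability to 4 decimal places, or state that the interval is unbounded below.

Test eqn y'=λy, z=hλ:
  k1=λy_n ⇒ h·k1=z·y_n;  k2=λ(1+1/2z)y_n ⇒ h·k2=z(1+1/2z)y_n
  y_{n+1}/y_n = 1 − 1/3z + 4/3z(1+1/2z) = 1 + z + 2/3z²
  so R(z) = 1 + z + 2/3z².

Need |R(x)|<1, x<0.
x=-1.42: |R|=0.9243
R=1: x+2/3x²=0 ⇒ x=−3/2=-1.5000; min R=1−1/(4·2/3)=0.6250>−1
Confirm numerically:
  x=-1.344: |R|=0.86022 <1
  x=-0.777: |R|=0.62549 <1
  x=-0.715: |R|=0.62582 <1
  x=-1.598: |R|=1.10440 >1
  x=-1.521: |R|=1.02129 >1
Stable set (-1.5000, 0).

z* = -1.5000.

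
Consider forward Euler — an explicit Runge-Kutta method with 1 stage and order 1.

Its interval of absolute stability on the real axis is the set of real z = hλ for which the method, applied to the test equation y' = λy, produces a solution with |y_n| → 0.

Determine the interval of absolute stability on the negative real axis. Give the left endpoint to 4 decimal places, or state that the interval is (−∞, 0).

z∈(-2.0000,0).

On y'=λy, z=hλ:
  order 1, 1-stage ⇒ R(z)=1+z
  (e.g. R(-1.1)=-0.10000, |R|=0.10000)

Need |R(x)|<1, x<0.
x=-1.1: |R|=0.1000
|R(-2.33)|=1.3300 |R(-2.03)|=1.0300 |R(-2.01)|=1.0100
Bisect:
  x_lo=-2.4656 |R|=1.4656  x_hi=-0.2676 |R|=0.7324
  mid=-1.36661 |R|=0.36661 →hi
  mid=-1.91612 |R|=0.91612 →hi
  mid=-2.19088 |R|=1.19088 →lo
  mid=-2.05350 |R|=1.05350 →lo
  mid=-1.98481 |R|=0.98481 →hi
  mid=-2.01915 |R|=1.01915 →lo
  mid=-2.00198 |R|=1.00198 →lo
  mid=-1.99340 |R|=0.99340 →hi
  mid=-1.99769 |R|=0.99769 →hi
  ...
  [-2.00010,-1.99997] ⇒ x*=-2.0000
Stable set (-2.0000, 0).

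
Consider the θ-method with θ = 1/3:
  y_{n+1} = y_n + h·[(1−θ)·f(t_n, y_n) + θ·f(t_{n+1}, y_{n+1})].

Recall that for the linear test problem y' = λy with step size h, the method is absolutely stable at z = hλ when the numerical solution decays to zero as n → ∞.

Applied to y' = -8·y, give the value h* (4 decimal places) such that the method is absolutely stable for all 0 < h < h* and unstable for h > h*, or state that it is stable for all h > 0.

With y'=λy (z=hλ):
  y_{n+1} = y_n + z·[2/3·y_n + 1/3·y_{n+1}] ⇒ (1 − 1/3z)y_{n+1} = (1 + 2/3z)y_n
  ⇒ R(z) = (1 + 2/3z)/(1 − 1/3z).

Need |R(x)|<1, x<0.
x=-1.03: |R|=0.2333
R=−1: 1+2/3x = −1+1/3x ⇒ -1/3x=2 ⇒ x=2/(-1/3)=-6.0000
Confirm numerically:
  x=-4.315: |R|=0.76965 <1
  x=-4.060: |R|=0.72521 <1
  x=-3.845: |R|=0.68517 <1
  x=-2.742: |R|=0.43260 <1
  x=-6.523: |R|=1.05492 >1
  x=-6.499: |R|=1.05253 >1
Interval (-6.0000, 0).

(-6.0000,0); λ=-8 ⇒ h* = (6)/8 = 0.7500.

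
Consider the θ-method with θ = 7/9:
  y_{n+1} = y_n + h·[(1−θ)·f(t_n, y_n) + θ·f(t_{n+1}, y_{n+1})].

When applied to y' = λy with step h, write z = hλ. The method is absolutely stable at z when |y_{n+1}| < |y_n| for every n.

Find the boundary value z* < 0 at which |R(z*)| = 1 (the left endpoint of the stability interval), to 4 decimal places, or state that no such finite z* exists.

With y'=λy (z=hλ):
  y_{n+1} = y_n + z·[2/9·y_n + 7/9·y_{n+1}] ⇒ (1 − 7/9z)y_{n+1} = (1 + 2/9z)y_n
  R(z) = (1 + 2/9z)/(1 − 7/9z).

Solve |R(x)|<1 on ℝ⁻.
x=-1.5: |R|=0.3077
x=-2: |R|=0.2174
x=-10: |R|=0.1392
x=-100: |R|=0.2694
θ=7/9≥1/2 ⇒ |1+2/9x|<|1−7/9x| ∀x<0 ⇒ unbounded interval.

unbounded; (−∞, 0).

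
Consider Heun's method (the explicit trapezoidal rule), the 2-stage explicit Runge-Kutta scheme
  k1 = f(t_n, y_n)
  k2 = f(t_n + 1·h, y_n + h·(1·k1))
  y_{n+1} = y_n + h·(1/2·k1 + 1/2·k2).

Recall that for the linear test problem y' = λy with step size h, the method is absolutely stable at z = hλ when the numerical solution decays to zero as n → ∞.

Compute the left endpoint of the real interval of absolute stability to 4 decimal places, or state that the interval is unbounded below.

z* = -2.0000.

On y'=λy, z=hλ:
  order 2, 2-stage ⇒ R(z)=1+z+z^2/2
  (e.g. R(-0.84)=0.51280, |R|=0.51280)

Need |R(x)|<1, x<0.
x=-0.84: |R|=0.5128
|R(-2.26)|=1.2938 |R(-1.74)|=0.7738 |R(-1.68)|=0.7312
Bisect:
  x_lo=-2.6677 |R|=1.8907  x_hi=-0.1304 |R|=0.8781
  mid=-1.39905 |R|=0.57962 →hi
  mid=-2.03339 |R|=1.03395 →lo
  mid=-1.71622 |R|=0.75649 →hi
  mid=-1.87481 |R|=0.88264 →hi
  mid=-1.95410 |R|=0.95515 →hi
  mid=-1.99375 |R|=0.99377 →hi
  mid=-2.01357 |R|=1.01366 →lo
  mid=-2.00366 |R|=1.00366 →lo
  ...
  [-2.00010,-1.99994] ⇒ x*=-2.0000
Stable set (-2.0000, 0).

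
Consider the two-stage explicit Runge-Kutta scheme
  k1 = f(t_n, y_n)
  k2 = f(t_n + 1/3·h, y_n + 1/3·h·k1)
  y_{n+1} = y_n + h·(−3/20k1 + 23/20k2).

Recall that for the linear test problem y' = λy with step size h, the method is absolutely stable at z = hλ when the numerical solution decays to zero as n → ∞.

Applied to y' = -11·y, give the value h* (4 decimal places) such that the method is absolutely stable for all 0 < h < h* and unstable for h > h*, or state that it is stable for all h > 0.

(-2.6087,0); λ=-11 ⇒ h* = (60/23)/11 = 0.2372.

Test eqn y'=λy, z=hλ:
  k1=λy_n ⇒ h·k1=z·y_n;  k2=λ(1+1/3z)y_n ⇒ h·k2=z(1+1/3z)y_n
  y_{n+1}/y_n = 1 − 3/20z + 23/20z(1+1/3z) = 1 + z + 23/60z²
  R(z) = 1 + z + 23/60z².

Solve |R(x)|<1 on ℝ⁻.
x=-0.33: |R|=0.7117
R=1: x+23/60x²=0 ⇒ x=−60/23=-2.6087; min R=1−1/(4·23/60)=0.3478>−1
Confirm numerically:
  x=-2.008: |R|=0.53762 <1
  x=-1.445: |R|=0.35541 <1
  x=-1.399: |R|=0.35126 <1
  x=-3.169: |R|=1.68065 >1
  x=-3.139: |R|=1.63811 >1
Interval (-2.6087, 0).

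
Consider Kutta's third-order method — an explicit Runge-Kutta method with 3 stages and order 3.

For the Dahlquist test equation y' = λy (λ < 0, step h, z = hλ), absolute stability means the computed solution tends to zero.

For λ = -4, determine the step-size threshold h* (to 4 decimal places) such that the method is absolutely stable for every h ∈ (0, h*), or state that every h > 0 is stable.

With y'=λy (z=hλ):
  order 3, 3-stage ⇒ R(z)=1+z+z^2/2+z^3/6
  (e.g. R(-1.5)=0.06250, |R|=0.06250)

Need |R(x)|<1, x<0.
x=-1.5: |R|=0.0625
|R(-2.24)|=0.6044 |R(-1.6)|=0.0027 |R(-1.28)|=0.1897
Bisect:
  x_lo=-3.0697 |R|=2.1792  x_hi=-0.0722 |R|=0.9303
  mid=-1.57099 |R|=0.01681 →hi
  mid=-2.32036 |R|=0.71049 →hi
  mid=-2.69505 |R|=1.32588 →lo
  mid=-2.50770 |R|=0.99173 →hi
  mid=-2.60137 |R|=1.15178 →lo
  mid=-2.55454 |R|=1.07005 →lo
  mid=-2.53112 |R|=1.03047 →lo
  mid=-2.51941 |R|=1.01099 →lo
  mid=-2.51356 |R|=1.00133 →lo
  ...
  [-2.51282,-2.51264] ⇒ x*=-2.5127
So |R|<1 on (-2.5127, 0).

(-2.5127,0); λ=-4 ⇒ h* = 0.6282.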